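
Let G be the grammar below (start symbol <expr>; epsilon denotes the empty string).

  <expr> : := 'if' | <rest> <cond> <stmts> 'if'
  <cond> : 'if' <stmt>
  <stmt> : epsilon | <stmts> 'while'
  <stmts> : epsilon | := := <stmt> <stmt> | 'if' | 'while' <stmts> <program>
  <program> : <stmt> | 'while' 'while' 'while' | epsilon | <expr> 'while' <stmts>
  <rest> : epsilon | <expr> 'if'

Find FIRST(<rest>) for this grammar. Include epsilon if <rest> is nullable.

<rest> : epsilon contributes epsilon.
From <rest> : <expr> 'if': add FIRST(<expr>) = { 'if', := }.
Union: FIRST(<rest>) = { 'if', :=, epsilon }.

{ 'if', :=, epsilon }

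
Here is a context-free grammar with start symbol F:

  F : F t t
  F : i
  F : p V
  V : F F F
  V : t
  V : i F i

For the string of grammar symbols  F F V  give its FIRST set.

Add FIRST(F) = { i, p }; F is not nullable, stop.

{ i, p }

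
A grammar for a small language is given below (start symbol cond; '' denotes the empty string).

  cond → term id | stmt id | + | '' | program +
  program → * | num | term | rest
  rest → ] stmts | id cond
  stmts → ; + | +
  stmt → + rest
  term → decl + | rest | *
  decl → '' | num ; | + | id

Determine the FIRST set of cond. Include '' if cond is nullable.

{ *, +, ], id, num, '' }

From cond → term id: add FIRST(term) = { *, +, ], id, num }.
From cond → stmt id: add FIRST(stmt) = { + }.
cond → + contributes {+}.
cond → '' contributes ''.
From cond → program +: add FIRST(program) = { *, +, ], id, num }.
Union: FIRST(cond) = { *, +, ], id, num, '' }.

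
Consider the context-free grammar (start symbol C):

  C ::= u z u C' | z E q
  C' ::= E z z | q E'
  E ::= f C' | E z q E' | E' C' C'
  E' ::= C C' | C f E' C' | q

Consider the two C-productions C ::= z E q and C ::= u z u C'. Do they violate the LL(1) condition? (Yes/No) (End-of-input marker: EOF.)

No

FIRST(z E q) = { z } and FIRST(u z u C') = { u }.
The FIRST sets are disjoint and neither alternative is nullable — no conflict.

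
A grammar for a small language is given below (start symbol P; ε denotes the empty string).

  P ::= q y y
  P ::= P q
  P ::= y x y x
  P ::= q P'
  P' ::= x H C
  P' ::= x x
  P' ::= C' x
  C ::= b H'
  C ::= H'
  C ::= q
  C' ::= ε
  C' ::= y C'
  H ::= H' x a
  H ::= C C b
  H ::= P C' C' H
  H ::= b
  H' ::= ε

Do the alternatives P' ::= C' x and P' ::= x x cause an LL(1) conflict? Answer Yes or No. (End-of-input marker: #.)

Yes

FIRST(C' x) = { x, y } and FIRST(x x) = { x }.
Both contain x, so the two alternatives are not disjoint — LL(1) conflict.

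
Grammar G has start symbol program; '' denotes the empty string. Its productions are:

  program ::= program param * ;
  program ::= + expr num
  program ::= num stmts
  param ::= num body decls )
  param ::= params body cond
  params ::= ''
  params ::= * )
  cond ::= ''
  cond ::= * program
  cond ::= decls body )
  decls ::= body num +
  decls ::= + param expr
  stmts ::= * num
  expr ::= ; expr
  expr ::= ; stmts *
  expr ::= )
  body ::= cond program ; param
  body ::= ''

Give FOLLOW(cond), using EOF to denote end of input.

In param ::= params body cond: cond is at the end, add FOLLOW(param) = { ), *, +, ;, num }.
In body ::= cond program ; param: add FIRST(program ; param) = { +, num }.
Union: FOLLOW(cond) = { ), *, +, ;, num }.

{ ), *, +, ;, num }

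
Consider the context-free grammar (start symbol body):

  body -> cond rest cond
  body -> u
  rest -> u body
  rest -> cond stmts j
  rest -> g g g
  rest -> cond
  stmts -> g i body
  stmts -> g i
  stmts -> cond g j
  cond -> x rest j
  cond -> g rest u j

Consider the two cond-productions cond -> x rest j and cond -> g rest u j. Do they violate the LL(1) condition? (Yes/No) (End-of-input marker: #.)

FIRST(x rest j) = { x } and FIRST(g rest u j) = { g }.
The FIRST sets are disjoint and neither alternative is nullable — no conflict.

No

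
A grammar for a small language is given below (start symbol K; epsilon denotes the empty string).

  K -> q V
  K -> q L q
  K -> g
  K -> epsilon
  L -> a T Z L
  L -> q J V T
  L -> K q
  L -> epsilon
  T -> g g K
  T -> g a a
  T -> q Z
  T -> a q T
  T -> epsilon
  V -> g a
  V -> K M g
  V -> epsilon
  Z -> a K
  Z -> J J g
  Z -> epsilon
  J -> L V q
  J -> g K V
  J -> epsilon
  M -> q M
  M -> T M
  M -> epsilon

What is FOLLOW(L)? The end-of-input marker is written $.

{ a, g, q }

In K -> q L q: add FIRST(q) = { q }.
In L -> a T Z L: L is at the end, add FOLLOW(L) = { a, g, q }.
In J -> L V q: add FIRST(V q) = { a, g, q }.
Union: FOLLOW(L) = { a, g, q }.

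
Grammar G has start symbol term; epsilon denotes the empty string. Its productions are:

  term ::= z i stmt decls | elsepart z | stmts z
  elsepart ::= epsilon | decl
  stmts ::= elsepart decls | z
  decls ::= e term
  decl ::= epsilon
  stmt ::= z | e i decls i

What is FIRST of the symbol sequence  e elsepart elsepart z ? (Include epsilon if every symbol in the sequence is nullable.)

e is a terminal; add {e} and stop.

{ e }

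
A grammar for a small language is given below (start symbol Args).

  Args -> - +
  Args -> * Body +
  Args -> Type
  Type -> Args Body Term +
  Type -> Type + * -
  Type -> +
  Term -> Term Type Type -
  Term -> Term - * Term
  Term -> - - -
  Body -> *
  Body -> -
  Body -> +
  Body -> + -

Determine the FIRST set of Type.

{ *, +, - }

From Type -> Args Body Term +: add FIRST(Args) = { *, +, - }.
From Type -> Type + * -: add FIRST(Type) = { *, +, - }.
Type -> + contributes {+}.
Union: FIRST(Type) = { *, +, - }.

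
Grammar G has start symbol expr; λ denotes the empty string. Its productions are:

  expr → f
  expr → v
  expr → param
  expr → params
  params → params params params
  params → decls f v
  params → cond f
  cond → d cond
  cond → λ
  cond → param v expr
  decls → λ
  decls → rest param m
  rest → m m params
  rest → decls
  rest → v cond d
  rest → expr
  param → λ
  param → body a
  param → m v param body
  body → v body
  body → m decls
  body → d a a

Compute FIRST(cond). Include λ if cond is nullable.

cond → d cond contributes {d}.
cond → λ contributes λ.
From cond → param v expr: param nullable, take FIRST(param) ∪ {v} = { d, m, v }.
Union: FIRST(cond) = { d, m, v, λ }.

{ d, m, v, λ }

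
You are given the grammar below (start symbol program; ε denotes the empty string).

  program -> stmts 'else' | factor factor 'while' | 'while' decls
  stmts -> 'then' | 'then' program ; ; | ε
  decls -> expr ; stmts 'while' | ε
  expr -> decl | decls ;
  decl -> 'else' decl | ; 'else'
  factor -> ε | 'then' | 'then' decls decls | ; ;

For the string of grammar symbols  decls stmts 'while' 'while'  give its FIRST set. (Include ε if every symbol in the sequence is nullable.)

{ 'else', 'then', 'while', ; }

Add FIRST(decls)\{ε} = { 'else', ; }; decls is nullable, continue.
Add FIRST(stmts)\{ε} = { 'then' }; stmts is nullable, continue.
'while' is a terminal; add {'while'} and stop.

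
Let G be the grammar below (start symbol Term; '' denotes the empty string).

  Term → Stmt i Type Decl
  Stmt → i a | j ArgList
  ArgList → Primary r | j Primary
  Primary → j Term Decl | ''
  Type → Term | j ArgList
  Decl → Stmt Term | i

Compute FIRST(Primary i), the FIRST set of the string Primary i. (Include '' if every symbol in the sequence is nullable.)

{ i, j }

Add FIRST(Primary)\{''} = { j }; Primary is nullable, continue.
i is a terminal; add {i} and stop.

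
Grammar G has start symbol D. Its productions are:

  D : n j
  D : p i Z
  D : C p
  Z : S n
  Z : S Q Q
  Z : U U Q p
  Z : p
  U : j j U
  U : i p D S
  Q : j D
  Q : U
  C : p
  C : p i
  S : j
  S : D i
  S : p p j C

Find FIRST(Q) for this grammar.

Q : j D contributes {j}.
From Q : U: add FIRST(U) = { i, j }.
Union: FIRST(Q) = { i, j }.

{ i, j }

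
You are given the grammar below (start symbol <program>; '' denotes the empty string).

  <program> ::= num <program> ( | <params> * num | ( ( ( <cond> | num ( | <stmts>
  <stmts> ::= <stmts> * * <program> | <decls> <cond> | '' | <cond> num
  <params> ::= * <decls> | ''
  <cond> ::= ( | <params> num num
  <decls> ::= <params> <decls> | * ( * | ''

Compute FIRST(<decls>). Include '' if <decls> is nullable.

{ *, '' }

From <decls> ::= <params> <decls>: <params>, <decls> nullable, take FIRST(<params>) ∪ FIRST(<decls>) = { * }; also '' since the whole RHS is nullable.
<decls> ::= * ( * contributes {*}.
<decls> ::= '' contributes ''.
Union: FIRST(<decls>) = { *, '' }.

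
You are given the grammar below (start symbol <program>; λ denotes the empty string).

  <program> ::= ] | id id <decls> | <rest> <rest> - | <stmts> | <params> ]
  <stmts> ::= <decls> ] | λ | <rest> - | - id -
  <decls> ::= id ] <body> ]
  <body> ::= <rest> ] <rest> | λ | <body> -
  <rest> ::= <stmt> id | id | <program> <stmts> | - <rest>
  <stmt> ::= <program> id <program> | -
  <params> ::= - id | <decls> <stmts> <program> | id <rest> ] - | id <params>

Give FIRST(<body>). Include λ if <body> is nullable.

From <body> ::= <rest> ] <rest>: <rest> nullable, take FIRST(<rest>) ∪ {]} = { -, ], id }.
<body> ::= λ contributes λ.
From <body> ::= <body> -: <body> nullable, take FIRST(<body>) ∪ {-} = { -, ], id }.
Union: FIRST(<body>) = { -, ], id, λ }.

{ -, ], id, λ }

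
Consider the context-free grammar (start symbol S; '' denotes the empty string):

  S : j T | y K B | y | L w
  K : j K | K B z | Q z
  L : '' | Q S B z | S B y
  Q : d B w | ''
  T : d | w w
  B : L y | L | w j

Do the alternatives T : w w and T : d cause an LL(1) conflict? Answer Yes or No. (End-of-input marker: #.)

FIRST(w w) = { w } and FIRST(d) = { d }.
The FIRST sets are disjoint and neither alternative is nullable — no conflict.

No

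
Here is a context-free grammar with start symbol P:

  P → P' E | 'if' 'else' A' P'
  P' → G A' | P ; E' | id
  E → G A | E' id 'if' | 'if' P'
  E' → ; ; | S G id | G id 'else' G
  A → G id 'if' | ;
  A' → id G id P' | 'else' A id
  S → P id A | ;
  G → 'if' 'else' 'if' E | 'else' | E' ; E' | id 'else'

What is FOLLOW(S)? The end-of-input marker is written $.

In E' → S G id: add FIRST(G id) = { 'else', 'if', ;, id }.
Union: FOLLOW(S) = { 'else', 'if', ;, id }.

{ 'else', 'if', ;, id }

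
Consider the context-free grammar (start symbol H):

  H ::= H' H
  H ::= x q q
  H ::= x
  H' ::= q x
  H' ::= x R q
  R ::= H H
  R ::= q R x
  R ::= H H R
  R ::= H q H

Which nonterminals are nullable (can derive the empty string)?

{ } (none)

No nonterminal has an empty production or an RHS whose symbols are all nullable.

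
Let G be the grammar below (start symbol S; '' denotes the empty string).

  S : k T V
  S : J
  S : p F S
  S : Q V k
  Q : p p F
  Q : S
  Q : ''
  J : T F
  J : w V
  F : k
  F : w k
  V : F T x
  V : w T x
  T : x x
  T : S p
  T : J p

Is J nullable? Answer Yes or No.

Nullable nonterminals: Q.
No production of J has an RHS whose symbols are all nullable, so J is not nullable.

No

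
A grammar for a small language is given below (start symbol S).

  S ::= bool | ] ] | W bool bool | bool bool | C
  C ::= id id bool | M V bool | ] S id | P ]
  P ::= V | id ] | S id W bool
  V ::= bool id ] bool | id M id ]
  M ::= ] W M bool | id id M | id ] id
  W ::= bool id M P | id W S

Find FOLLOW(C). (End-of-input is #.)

In S ::= C: C is at the end, add FOLLOW(S) = { #, ], bool, id }.
Union: FOLLOW(C) = { #, ], bool, id }.

{ #, ], bool, id }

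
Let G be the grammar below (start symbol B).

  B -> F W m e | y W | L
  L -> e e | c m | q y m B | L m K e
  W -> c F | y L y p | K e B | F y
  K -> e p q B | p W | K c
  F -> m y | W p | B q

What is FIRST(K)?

K -> e p q B contributes {e}.
K -> p W contributes {p}.
From K -> K c: add FIRST(K) = { e, p }.
Union: FIRST(K) = { e, p }.

{ e, p }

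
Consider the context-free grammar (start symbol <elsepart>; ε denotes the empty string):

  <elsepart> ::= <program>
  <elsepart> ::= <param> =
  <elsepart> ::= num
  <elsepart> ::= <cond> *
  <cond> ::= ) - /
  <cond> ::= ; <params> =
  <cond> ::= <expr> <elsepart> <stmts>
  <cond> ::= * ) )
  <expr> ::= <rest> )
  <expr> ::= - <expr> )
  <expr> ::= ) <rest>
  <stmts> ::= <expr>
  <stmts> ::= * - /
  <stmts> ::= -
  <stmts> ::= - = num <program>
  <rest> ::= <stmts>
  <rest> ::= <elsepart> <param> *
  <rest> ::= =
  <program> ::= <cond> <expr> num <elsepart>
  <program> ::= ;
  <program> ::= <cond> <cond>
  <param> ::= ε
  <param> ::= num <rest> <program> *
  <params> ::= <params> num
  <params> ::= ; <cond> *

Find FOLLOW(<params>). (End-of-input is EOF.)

In <cond> ::= ; <params> =: add FIRST(=) = { = }.
In <params> ::= <params> num: add FIRST(num) = { num }.
Union: FOLLOW(<params>) = { =, num }.

{ =, num }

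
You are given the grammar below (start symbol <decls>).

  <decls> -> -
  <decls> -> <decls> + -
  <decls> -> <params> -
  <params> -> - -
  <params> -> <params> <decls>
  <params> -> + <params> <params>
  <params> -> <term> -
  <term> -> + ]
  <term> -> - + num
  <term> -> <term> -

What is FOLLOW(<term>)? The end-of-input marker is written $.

{ - }

In <params> -> <term> -: add FIRST(-) = { - }.
In <term> -> <term> -: add FIRST(-) = { - }.
Union: FOLLOW(<term>) = { - }.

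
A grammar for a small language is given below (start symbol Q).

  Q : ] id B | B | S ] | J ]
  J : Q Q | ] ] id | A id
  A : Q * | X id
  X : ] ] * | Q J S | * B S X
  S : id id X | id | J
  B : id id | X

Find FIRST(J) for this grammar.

{ *, ], id }

From J : Q Q: add FIRST(Q) = { *, ], id }.
J : ] ] id contributes {]}.
From J : A id: add FIRST(A) = { *, ], id }.
Union: FIRST(J) = { *, ], id }.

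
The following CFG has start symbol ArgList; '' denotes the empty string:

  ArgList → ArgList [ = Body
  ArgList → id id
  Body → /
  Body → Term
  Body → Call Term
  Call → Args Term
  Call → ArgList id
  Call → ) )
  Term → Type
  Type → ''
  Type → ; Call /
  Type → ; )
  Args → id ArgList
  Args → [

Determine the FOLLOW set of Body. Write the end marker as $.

In ArgList → ArgList [ = Body: Body is at the end, add FOLLOW(ArgList) = { $, /, ;, [, id }.
Union: FOLLOW(Body) = { $, /, ;, [, id }.

{ $, /, ;, [, id }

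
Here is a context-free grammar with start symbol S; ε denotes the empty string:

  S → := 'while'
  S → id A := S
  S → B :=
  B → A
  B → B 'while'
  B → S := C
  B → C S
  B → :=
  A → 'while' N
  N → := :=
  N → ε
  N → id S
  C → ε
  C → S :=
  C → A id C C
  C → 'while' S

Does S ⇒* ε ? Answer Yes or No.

No

Nullable nonterminals: C, N.
No production of S has an RHS whose symbols are all nullable, so S is not nullable.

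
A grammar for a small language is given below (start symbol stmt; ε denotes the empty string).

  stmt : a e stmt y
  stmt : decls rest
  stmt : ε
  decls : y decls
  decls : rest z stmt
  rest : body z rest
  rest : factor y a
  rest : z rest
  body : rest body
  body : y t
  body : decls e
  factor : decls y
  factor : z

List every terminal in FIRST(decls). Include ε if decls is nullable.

decls : y decls contributes {y}.
From decls : rest z stmt: add FIRST(rest) = { y, z }.
Union: FIRST(decls) = { y, z }.

{ y, z }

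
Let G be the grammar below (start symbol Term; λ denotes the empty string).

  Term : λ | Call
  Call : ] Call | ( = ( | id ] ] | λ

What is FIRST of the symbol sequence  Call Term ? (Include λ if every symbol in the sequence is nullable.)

{ (, ], id, λ }

Add FIRST(Call)\{λ} = { (, ], id }; Call is nullable, continue.
Add FIRST(Term)\{λ} = { (, ], id }; Term is nullable, continue.
Every symbol is nullable, so include λ.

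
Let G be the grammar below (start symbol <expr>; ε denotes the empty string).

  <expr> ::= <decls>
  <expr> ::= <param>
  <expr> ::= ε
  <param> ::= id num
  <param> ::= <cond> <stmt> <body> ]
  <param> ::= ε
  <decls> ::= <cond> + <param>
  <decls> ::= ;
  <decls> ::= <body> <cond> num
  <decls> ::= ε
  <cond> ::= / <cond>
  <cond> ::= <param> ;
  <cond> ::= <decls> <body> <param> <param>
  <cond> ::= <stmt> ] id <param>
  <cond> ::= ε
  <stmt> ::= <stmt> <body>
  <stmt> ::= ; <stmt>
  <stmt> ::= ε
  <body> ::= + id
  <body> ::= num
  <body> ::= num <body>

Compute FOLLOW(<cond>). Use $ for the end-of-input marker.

{ +, ;, num }

In <param> ::= <cond> <stmt> <body> ]: add FIRST(<stmt> <body> ]) = { +, ;, num }.
In <decls> ::= <cond> + <param>: add FIRST(+ <param>) = { + }.
In <decls> ::= <body> <cond> num: add FIRST(num) = { num }.
In <cond> ::= / <cond>: <cond> is at the end, add FOLLOW(<cond>) = { +, ;, num }.
Union: FOLLOW(<cond>) = { +, ;, num }.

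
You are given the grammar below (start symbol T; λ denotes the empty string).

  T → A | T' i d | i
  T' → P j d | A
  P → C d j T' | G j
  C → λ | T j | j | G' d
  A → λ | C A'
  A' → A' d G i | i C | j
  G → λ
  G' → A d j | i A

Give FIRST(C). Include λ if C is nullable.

{ d, i, j, λ }

C → λ contributes λ.
From C → T j: T nullable, take FIRST(T) ∪ {j} = { d, i, j }.
C → j contributes {j}.
From C → G' d: add FIRST(G') = { d, i, j }.
Union: FIRST(C) = { d, i, j, λ }.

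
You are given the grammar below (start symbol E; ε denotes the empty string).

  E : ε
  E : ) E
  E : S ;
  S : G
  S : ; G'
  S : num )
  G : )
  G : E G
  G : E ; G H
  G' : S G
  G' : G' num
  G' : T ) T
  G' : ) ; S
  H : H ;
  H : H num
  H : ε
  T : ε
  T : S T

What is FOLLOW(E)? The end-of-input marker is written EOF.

{ EOF, ), ;, num }

E is the start symbol, so EOF ∈ FOLLOW(E).
In E : ) E: E is at the end, add FOLLOW(E) = { EOF, ), ;, num }.
In G : E G: add FIRST(G) = { ), ;, num }.
In G : E ; G H: add FIRST(; G H) = { ; }.
Union: FOLLOW(E) = { EOF, ), ;, num }.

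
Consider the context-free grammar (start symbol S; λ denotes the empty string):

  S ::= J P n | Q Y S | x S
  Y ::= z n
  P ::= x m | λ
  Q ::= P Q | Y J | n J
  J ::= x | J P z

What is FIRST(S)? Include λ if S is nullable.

From S ::= J P n: add FIRST(J) = { x }.
From S ::= Q Y S: add FIRST(Q) = { n, x, z }.
S ::= x S contributes {x}.
Union: FIRST(S) = { n, x, z }.

{ n, x, z }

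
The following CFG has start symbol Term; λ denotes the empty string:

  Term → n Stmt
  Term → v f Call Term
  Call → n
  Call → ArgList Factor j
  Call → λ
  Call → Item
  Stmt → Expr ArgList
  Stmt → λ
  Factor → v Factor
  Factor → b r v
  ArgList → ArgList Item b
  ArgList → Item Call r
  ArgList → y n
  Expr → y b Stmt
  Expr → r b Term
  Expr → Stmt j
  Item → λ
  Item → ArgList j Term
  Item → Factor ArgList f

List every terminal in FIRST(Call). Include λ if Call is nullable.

Call → n contributes {n}.
From Call → ArgList Factor j: add FIRST(ArgList) = { b, n, r, v, y }.
Call → λ contributes λ.
From Call → Item: add FIRST(Item) = { b, n, r, v, y, λ } (including λ since Item is nullable).
Union: FIRST(Call) = { b, n, r, v, y, λ }.

{ b, n, r, v, y, λ }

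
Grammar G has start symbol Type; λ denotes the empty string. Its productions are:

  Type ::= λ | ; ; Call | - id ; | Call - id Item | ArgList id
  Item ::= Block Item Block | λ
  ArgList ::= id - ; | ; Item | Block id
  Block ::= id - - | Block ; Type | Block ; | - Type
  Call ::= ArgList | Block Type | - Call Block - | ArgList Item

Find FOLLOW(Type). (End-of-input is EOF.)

{ EOF, -, ;, id }

Type is the start symbol, so EOF ∈ FOLLOW(Type).
In Block ::= Block ; Type: Type is at the end, add FOLLOW(Block) = { EOF, -, ;, id }.
In Block ::= - Type: Type is at the end, add FOLLOW(Block) = { EOF, -, ;, id }.
In Call ::= Block Type: Type is at the end, add FOLLOW(Call) = { EOF, -, ;, id }.
Union: FOLLOW(Type) = { EOF, -, ;, id }.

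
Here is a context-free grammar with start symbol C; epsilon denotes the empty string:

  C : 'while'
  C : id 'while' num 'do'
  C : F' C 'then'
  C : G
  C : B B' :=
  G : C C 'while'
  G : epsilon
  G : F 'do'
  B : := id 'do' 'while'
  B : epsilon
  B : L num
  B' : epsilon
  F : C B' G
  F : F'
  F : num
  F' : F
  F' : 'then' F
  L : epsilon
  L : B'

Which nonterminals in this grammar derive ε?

Directly nullable (have an epsilon-production): G, B, B', L.
F' : F with every symbol nullable, so F' is nullable.
F : C B' G with every symbol nullable, so F is nullable.
C : G with every symbol nullable, so C is nullable.

{ B, B', C, F, F', G, L }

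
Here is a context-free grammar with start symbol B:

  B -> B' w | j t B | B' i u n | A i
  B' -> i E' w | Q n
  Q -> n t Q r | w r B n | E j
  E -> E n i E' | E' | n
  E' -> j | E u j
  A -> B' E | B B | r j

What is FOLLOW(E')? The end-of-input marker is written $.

{ i, j, n, u, w }

In B' -> i E' w: add FIRST(w) = { w }.
In E -> E n i E': E' is at the end, add FOLLOW(E) = { i, j, n, u }.
In E -> E': E' is at the end, add FOLLOW(E) = { i, j, n, u }.
Union: FOLLOW(E') = { i, j, n, u, w }.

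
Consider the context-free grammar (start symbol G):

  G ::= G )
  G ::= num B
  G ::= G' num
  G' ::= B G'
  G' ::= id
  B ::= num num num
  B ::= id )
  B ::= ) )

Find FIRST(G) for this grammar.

{ ), id, num }

From G ::= G ): add FIRST(G) = { ), id, num }.
G ::= num B contributes {num}.
From G ::= G' num: add FIRST(G') = { ), id, num }.
Union: FIRST(G) = { ), id, num }.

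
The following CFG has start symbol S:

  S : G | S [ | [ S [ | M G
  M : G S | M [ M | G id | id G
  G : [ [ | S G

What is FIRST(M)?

{ [, id }

From M : G S: add FIRST(G) = { [, id }.
From M : M [ M: add FIRST(M) = { [, id }.
From M : G id: add FIRST(G) = { [, id }.
M : id G contributes {id}.
Union: FIRST(M) = { [, id }.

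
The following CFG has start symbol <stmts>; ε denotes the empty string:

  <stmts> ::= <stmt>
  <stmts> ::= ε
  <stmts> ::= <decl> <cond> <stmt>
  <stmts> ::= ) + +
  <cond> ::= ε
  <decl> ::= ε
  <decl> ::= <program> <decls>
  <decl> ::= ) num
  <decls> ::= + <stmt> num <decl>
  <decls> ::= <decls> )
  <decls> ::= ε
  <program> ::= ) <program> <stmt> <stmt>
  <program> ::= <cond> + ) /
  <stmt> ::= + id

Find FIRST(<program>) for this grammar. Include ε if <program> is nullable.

{ ), + }

<program> ::= ) <program> <stmt> <stmt> contributes {)}.
From <program> ::= <cond> + ) /: <cond> nullable, take FIRST(<cond>) ∪ {+} = { + }.
Union: FIRST(<program>) = { ), + }.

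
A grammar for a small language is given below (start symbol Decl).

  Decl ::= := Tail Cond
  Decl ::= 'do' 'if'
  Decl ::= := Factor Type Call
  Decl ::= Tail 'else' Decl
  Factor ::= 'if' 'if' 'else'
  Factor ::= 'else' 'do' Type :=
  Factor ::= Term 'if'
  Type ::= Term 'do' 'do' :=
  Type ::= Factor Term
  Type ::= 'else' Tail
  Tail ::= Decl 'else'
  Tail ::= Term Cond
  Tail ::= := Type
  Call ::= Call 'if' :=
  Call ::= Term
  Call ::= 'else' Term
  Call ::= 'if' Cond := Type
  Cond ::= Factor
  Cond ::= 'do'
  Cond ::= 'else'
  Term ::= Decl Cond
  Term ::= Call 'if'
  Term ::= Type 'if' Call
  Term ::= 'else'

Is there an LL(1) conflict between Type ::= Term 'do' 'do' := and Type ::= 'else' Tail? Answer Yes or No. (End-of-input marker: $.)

Yes

FIRST(Term 'do' 'do' :=) = { 'do', 'else', 'if', := } and FIRST('else' Tail) = { 'else' }.
Both contain 'else', so the two alternatives are not disjoint — LL(1) conflict.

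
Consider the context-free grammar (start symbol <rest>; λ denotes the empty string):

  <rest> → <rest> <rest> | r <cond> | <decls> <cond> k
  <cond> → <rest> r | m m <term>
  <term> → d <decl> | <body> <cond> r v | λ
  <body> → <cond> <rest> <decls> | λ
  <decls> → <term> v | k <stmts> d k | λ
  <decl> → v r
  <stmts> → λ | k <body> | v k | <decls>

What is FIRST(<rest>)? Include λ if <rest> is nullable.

From <rest> → <rest> <rest>: add FIRST(<rest>) = { d, k, m, r, v }.
<rest> → r <cond> contributes {r}.
From <rest> → <decls> <cond> k: <decls> nullable, take FIRST(<decls>) ∪ FIRST(<cond>) = { d, k, m, r, v }.
Union: FIRST(<rest>) = { d, k, m, r, v }.

{ d, k, m, r, v }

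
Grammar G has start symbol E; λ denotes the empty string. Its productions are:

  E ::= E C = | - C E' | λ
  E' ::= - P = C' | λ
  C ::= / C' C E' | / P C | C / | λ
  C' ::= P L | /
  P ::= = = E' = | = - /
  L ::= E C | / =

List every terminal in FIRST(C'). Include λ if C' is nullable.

From C' ::= P L: add FIRST(P) = { = }.
C' ::= / contributes {/}.
Union: FIRST(C') = { /, = }.

{ /, = }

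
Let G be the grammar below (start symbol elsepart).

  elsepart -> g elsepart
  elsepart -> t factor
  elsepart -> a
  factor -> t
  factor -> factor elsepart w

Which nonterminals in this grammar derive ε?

{ } (none)

No nonterminal has an empty production or an RHS whose symbols are all nullable.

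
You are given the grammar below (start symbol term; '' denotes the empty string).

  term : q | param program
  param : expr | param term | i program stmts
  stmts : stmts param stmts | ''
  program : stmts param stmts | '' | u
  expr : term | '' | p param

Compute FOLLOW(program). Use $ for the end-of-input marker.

{ $, i, p, q, u }

In term : param program: program is at the end, add FOLLOW(term) = { $, i, p, q, u }.
In param : i program stmts: add FIRST(stmts)\{''} = { i, p, q, u }.
  Since stmts is nullable, also add FOLLOW(param) = { $, i, p, q, u }.
Union: FOLLOW(program) = { $, i, p, q, u }.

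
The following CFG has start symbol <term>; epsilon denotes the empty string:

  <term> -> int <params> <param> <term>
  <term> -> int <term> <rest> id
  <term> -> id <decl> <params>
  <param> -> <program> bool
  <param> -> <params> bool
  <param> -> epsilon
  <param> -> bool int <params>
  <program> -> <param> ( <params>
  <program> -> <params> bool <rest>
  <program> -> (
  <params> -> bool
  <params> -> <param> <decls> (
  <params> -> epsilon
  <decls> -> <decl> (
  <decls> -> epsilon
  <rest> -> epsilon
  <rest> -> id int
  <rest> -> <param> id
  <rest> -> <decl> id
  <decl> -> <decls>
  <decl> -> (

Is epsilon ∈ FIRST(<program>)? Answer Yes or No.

No

Nullable nonterminals: <decl>, <decls>, <param>, <params>, <rest>.
No production of <program> has an RHS whose symbols are all nullable, so <program> is not nullable.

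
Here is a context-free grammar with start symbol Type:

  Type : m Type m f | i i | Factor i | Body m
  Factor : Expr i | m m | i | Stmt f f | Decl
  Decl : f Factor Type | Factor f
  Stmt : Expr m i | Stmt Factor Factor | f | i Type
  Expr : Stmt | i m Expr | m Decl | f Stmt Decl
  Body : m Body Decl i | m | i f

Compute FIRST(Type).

Type : m Type m f contributes {m}.
Type : i i contributes {i}.
From Type : Factor i: add FIRST(Factor) = { f, i, m }.
From Type : Body m: add FIRST(Body) = { i, m }.
Union: FIRST(Type) = { f, i, m }.

{ f, i, m }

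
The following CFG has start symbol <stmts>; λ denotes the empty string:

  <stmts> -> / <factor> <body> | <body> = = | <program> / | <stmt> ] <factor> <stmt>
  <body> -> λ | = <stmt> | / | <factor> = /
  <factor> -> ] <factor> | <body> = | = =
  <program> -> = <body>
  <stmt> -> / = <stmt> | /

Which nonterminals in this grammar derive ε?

Directly nullable (have an λ-production): <body>.
No other nonterminal has a production whose RHS symbols are all nullable.

{ <body> }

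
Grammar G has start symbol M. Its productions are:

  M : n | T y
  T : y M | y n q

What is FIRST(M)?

{ n, y }

M : n contributes {n}.
From M : T y: add FIRST(T) = { y }.
Union: FIRST(M) = { n, y }.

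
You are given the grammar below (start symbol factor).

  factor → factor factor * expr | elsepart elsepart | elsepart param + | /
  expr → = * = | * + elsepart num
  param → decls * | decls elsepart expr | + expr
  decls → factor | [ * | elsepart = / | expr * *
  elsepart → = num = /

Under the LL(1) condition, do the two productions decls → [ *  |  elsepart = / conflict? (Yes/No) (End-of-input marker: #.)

No

FIRST([ *) = { [ } and FIRST(elsepart = /) = { = }.
The FIRST sets are disjoint and neither alternative is nullable — no conflict.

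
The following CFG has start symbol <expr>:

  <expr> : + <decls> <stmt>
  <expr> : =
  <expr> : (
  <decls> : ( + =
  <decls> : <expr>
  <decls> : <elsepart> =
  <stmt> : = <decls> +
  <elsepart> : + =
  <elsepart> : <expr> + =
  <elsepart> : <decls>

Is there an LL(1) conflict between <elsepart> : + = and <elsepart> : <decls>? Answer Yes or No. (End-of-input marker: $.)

Yes

FIRST(+ =) = { + } and FIRST(<decls>) = { (, +, = }.
Both contain +, so the two alternatives are not disjoint — LL(1) conflict.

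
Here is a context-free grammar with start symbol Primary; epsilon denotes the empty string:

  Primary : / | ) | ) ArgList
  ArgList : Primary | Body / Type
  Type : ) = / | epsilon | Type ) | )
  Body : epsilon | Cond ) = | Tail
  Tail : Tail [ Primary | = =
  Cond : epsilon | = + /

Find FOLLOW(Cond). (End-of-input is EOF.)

{ ) }

In Body : Cond ) =: add FIRST() =) = { ) }.
Union: FOLLOW(Cond) = { ) }.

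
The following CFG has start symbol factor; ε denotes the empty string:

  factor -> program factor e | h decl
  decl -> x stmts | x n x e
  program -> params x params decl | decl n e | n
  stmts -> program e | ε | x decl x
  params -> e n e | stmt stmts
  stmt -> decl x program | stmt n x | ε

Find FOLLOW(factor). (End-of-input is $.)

{ $, e }

factor is the start symbol, so $ ∈ FOLLOW(factor).
In factor -> program factor e: add FIRST(e) = { e }.
Union: FOLLOW(factor) = { $, e }.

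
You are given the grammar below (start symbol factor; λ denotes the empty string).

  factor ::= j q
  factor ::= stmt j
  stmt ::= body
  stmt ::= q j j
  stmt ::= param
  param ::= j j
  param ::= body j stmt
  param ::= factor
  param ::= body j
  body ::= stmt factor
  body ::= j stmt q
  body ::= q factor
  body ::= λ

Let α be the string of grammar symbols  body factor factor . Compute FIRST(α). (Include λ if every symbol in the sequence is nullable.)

Add FIRST(body)\{λ} = { j, q }; body is nullable, continue.
Add FIRST(factor) = { j, q }; factor is not nullable, stop.

{ j, q }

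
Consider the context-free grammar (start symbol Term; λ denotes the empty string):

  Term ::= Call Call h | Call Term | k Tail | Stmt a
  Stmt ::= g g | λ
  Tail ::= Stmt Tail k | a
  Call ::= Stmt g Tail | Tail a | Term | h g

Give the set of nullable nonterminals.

Directly nullable (have an λ-production): Stmt.
No other nonterminal has a production whose RHS symbols are all nullable.

{ Stmt }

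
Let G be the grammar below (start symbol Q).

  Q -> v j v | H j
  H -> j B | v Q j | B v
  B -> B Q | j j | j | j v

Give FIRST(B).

{ j }

From B -> B Q: add FIRST(B) = { j }.
B -> j j contributes {j}.
B -> j contributes {j}.
B -> j v contributes {j}.
Union: FIRST(B) = { j }.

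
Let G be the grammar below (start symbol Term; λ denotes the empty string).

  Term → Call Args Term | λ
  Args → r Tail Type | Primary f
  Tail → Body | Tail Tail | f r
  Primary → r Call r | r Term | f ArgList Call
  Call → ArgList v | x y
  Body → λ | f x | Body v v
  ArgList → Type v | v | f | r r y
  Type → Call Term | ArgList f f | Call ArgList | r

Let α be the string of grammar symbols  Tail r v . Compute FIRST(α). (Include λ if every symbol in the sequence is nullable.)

{ f, r, v }

Add FIRST(Tail)\{λ} = { f, v }; Tail is nullable, continue.
r is a terminal; add {r} and stop.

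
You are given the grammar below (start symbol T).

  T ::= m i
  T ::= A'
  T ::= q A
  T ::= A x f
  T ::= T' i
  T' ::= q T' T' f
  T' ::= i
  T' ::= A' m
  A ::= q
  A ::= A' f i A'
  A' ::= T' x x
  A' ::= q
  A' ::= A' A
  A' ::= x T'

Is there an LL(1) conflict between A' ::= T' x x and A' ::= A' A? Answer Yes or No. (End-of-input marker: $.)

Yes

FIRST(T' x x) = { i, q, x } and FIRST(A' A) = { i, q, x }.
Both contain i, so the two alternatives are not disjoint — LL(1) conflict.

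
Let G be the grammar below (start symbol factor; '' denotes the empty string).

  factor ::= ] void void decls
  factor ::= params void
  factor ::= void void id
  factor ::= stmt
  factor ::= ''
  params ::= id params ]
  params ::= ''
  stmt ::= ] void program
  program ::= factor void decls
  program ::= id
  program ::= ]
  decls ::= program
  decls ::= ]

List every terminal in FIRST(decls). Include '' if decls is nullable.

{ ], id, void }

From decls ::= program: add FIRST(program) = { ], id, void }.
decls ::= ] contributes {]}.
Union: FIRST(decls) = { ], id, void }.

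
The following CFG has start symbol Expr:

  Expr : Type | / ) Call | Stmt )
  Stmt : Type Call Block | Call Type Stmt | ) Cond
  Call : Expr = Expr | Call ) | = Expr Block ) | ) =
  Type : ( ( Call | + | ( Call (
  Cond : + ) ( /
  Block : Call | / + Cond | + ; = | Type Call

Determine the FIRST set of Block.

{ (, ), +, /, = }

From Block : Call: add FIRST(Call) = { (, ), +, /, = }.
Block : / + Cond contributes {/}.
Block : + ; = contributes {+}.
From Block : Type Call: add FIRST(Type) = { (, + }.
Union: FIRST(Block) = { (, ), +, /, = }.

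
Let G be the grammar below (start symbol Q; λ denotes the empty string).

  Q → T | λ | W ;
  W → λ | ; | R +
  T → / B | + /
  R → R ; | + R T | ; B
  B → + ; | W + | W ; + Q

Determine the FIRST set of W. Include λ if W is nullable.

{ +, ;, λ }

W → λ contributes λ.
W → ; contributes {;}.
From W → R +: add FIRST(R) = { +, ; }.
Union: FIRST(W) = { +, ;, λ }.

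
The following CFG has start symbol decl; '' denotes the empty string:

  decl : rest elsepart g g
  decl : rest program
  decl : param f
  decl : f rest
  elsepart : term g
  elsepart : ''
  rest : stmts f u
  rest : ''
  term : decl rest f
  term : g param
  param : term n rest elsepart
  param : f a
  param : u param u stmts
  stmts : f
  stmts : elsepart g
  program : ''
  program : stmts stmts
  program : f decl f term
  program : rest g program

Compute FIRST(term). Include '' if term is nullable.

From term : decl rest f: decl, rest nullable, take FIRST(decl) ∪ FIRST(rest) ∪ {f} = { f, g, u }.
term : g param contributes {g}.
Union: FIRST(term) = { f, g, u }.

{ f, g, u }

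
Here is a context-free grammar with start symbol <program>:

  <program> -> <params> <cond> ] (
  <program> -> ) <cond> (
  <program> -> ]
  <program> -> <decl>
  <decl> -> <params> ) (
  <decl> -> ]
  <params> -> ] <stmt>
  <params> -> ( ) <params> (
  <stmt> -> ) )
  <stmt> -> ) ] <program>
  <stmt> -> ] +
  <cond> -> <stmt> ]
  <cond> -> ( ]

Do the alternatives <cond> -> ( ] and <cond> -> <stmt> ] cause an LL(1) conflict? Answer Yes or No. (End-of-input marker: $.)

No

FIRST(( ]) = { ( } and FIRST(<stmt> ]) = { ), ] }.
The FIRST sets are disjoint and neither alternative is nullable — no conflict.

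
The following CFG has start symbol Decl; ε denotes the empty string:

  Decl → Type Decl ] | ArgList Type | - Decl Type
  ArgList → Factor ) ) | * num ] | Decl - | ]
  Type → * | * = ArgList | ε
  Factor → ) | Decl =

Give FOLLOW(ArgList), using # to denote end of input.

In Decl → ArgList Type: add FIRST(Type)\{ε} = { * }.
  Since Type is nullable, also add FOLLOW(Decl) = { #, *, -, =, ] }.
In Type → * = ArgList: ArgList is at the end, add FOLLOW(Type) = { #, ), *, -, =, ] }.
Union: FOLLOW(ArgList) = { #, ), *, -, =, ] }.

{ #, ), *, -, =, ] }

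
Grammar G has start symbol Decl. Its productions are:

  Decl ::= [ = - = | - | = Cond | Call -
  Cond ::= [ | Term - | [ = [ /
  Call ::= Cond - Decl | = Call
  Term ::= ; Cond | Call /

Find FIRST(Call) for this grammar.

From Call ::= Cond - Decl: add FIRST(Cond) = { ;, =, [ }.
Call ::= = Call contributes {=}.
Union: FIRST(Call) = { ;, =, [ }.

{ ;, =, [ }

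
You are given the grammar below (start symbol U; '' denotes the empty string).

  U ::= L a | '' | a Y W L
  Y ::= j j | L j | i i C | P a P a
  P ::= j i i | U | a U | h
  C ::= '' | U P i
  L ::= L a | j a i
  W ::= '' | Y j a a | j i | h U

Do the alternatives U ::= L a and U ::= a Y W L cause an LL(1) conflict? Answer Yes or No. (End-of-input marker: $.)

FIRST(L a) = { j } and FIRST(a Y W L) = { a }.
The FIRST sets are disjoint and neither alternative is nullable — no conflict.

No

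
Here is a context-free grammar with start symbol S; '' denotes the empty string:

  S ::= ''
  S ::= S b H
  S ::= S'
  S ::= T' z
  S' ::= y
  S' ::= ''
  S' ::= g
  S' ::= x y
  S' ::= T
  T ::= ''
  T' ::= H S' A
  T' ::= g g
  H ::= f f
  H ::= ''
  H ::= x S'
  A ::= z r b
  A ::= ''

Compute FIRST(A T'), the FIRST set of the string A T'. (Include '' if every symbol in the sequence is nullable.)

Add FIRST(A)\{''} = { z }; A is nullable, continue.
Add FIRST(T')\{''} = { f, g, x, y, z }; T' is nullable, continue.
Every symbol is nullable, so include ''.

{ f, g, x, y, z, '' }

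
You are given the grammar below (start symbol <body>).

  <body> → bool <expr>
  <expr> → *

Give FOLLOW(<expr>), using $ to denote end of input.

{ $ }

In <body> → bool <expr>: <expr> is at the end, add FOLLOW(<body>) = { $ }.
Union: FOLLOW(<expr>) = { $ }.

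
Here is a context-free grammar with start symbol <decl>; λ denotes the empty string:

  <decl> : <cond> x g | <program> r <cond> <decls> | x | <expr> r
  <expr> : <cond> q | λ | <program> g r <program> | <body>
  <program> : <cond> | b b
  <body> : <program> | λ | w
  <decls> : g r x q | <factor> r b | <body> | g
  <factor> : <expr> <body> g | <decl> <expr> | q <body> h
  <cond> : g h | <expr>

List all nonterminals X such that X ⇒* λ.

Directly nullable (have an λ-production): <expr>, <body>.
<cond> : <expr> with every symbol nullable, so <cond> is nullable.
<program> : <cond> with every symbol nullable, so <program> is nullable.
<decls> : <body> with every symbol nullable, so <decls> is nullable.
No other nonterminal has a production whose RHS symbols are all nullable.

{ <body>, <cond>, <decls>, <expr>, <program> }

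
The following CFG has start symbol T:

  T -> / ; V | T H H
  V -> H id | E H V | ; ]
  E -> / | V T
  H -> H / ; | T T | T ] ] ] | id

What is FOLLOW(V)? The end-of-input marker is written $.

In T -> / ; V: V is at the end, add FOLLOW(T) = { $, /, ;, ], id }.
In V -> E H V: V is at the end, add FOLLOW(V) = { $, /, ;, ], id }.
In E -> V T: add FIRST(T) = { / }.
Union: FOLLOW(V) = { $, /, ;, ], id }.

{ $, /, ;, ], id }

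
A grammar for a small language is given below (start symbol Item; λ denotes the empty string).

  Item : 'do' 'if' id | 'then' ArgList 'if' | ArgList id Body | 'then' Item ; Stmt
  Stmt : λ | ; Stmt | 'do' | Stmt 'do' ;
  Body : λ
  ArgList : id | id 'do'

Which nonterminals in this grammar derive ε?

{ Body, Stmt }

Directly nullable (have an λ-production): Stmt, Body.
No other nonterminal has a production whose RHS symbols are all nullable.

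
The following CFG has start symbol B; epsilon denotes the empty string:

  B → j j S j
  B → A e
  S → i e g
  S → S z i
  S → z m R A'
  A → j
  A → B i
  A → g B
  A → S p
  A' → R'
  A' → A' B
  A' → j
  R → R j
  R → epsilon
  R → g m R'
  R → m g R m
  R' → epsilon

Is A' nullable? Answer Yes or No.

A' → R' and each of R' is nullable, so A' ⇒* epsilon.

Yes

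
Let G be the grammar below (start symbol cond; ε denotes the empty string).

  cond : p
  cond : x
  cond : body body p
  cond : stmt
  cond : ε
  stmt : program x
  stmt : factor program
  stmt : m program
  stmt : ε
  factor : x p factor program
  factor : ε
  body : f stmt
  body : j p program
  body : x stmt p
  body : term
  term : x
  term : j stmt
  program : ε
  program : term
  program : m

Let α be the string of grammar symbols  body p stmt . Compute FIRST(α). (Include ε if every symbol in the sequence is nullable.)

{ f, j, x }

Add FIRST(body) = { f, j, x }; body is not nullable, stop.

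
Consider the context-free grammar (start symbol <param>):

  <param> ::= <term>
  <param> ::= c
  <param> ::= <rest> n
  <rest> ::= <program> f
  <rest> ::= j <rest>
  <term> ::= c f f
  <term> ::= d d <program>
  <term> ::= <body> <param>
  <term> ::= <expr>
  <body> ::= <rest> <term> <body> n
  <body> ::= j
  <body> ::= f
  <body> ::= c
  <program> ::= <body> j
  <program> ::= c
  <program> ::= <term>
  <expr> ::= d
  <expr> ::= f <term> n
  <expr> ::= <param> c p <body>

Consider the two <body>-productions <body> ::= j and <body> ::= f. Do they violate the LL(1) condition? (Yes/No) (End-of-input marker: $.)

No

FIRST(j) = { j } and FIRST(f) = { f }.
The FIRST sets are disjoint and neither alternative is nullable — no conflict.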